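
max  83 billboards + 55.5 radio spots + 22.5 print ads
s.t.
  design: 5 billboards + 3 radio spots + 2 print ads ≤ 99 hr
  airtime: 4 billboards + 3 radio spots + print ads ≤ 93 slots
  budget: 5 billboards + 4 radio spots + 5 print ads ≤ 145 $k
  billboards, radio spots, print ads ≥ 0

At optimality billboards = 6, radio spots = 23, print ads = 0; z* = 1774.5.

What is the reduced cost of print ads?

At the optimum: design uses 99 of 99 (binding); airtime uses 93 of 93 (binding); budget uses 122 of 145 (slack = 23).
Slack constraints have shadow price 0 (complementary slackness).
From A_Bᵀ y = c: 5·y_design + 4·y_airtime = 83; 3·y_design + 3·y_airtime = 55.5.
This yields shadow prices y_design = 9, y_airtime = 9.5.
Reduced cost of print ads: c₃ − yᵀa₃ = 22.5 − (9·2 + 9.5·1) = 22.5 − 27.5 = -5.

-5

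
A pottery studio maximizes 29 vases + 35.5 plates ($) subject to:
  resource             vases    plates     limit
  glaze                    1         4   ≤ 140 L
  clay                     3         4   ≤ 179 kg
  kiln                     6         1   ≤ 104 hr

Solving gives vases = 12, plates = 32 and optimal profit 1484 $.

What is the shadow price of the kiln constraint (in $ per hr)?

3.5

Check each constraint at x*: glaze 140/140 (tight); clay 164/179 (slack 15); kiln 104/104 (tight).
Slack constraints have shadow price 0 (complementary slackness).
The binding rows give the dual system: 1·y_glaze + 6·y_kiln = 29 and 4·y_glaze + 1·y_kiln = 35.5.
This yields shadow prices y_glaze = 8, y_kiln = 3.5.
Shadow price of kiln = 3.5.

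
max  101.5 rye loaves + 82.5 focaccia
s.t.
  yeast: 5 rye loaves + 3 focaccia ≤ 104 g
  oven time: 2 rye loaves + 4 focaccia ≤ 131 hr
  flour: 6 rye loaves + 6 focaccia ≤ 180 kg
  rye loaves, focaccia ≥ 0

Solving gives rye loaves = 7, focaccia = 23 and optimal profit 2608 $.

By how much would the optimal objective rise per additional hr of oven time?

At the optimum: yeast uses 104 of 104 (binding); oven time uses 106 of 131 (slack = 25); flour uses 180 of 180 (binding).
Slack constraints have shadow price 0 (complementary slackness).
From A_Bᵀ y = c: 5·y_yeast + 6·y_flour = 101.5; 3·y_yeast + 6·y_flour = 82.5.
This yields shadow prices y_yeast = 9.5, y_flour = 9.
Shadow price of oven time = 0.

0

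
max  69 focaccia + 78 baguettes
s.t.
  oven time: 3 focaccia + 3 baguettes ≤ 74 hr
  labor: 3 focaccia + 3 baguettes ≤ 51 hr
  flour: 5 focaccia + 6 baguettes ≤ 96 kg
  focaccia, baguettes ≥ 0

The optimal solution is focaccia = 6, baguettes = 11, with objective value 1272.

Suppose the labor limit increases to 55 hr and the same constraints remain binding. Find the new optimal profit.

At the optimum: oven time uses 51 of 74 (slack = 23); labor uses 51 of 51 (binding); flour uses 96 of 96 (binding).
Slack constraints have shadow price 0 (complementary slackness).
Dual feasibility on the basic columns requires 3·y_labor + 5·y_flour = 69, 3·y_labor + 6·y_flour = 78.
Solving: y_labor = 8, y_flour = 9.
Δz = y_labor·Δb = 8 × (4) = 32, so new z* = 1272 + 32 = 1304.

1304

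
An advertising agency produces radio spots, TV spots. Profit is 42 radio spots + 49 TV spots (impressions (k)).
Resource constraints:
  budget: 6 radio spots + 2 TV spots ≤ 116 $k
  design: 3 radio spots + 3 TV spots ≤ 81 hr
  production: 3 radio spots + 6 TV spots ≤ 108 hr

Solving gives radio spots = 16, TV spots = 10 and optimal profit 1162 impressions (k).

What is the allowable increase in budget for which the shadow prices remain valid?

Binding constraints: budget, production. The basis is B = [[6,2],[3,6]] with det 30.
Per unit increase in budget, x* moves by d = (0.2, -0.1).
The basis stays optimal until design becomes binding; allowable increase = 10 $k.

10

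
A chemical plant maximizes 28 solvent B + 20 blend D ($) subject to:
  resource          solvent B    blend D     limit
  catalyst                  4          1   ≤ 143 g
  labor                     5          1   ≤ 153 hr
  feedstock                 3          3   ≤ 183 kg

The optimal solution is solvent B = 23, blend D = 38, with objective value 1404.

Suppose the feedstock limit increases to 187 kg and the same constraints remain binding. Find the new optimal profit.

Binding: labor and feedstock. Non-binding: catalyst (13 unused).
By complementary slackness, y = 0 for the non-binding constraint.
From A_Bᵀ y = c: 5·y_labor + 3·y_feedstock = 28; 1·y_labor + 3·y_feedstock = 20.
Solving: y_labor = 2, y_feedstock = 6.
Δz = y_feedstock·Δb = 6 × (4) = 24, so new z* = 1404 + 24 = 1428.

1428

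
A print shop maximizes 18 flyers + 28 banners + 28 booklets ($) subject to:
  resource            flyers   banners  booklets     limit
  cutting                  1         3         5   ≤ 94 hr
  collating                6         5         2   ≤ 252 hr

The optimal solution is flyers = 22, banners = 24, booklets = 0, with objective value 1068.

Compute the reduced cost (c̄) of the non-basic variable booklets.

Check each constraint at x*: cutting 94/94 (tight); collating 252/252 (tight).
From A_Bᵀ y = c: 1·y_cutting + 6·y_collating = 18; 3·y_cutting + 5·y_collating = 28.
This yields shadow prices y_cutting = 6, y_collating = 2.
Reduced cost of booklets: c₃ − yᵀa₃ = 28 − (6·5 + 2·2) = 28 − 34 = -6.

-6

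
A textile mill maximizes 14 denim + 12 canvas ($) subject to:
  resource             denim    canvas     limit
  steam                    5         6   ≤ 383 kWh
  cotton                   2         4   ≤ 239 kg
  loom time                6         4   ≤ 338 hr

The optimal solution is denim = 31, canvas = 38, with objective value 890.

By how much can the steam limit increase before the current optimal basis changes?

Binding constraints: steam, loom time. The basis is B = [[5,6],[6,4]] with det -16.
Per unit increase in steam, x* moves by d = (-0.25, 0.375).
The basis stays optimal until cotton becomes binding; allowable increase = 25 kWh.

25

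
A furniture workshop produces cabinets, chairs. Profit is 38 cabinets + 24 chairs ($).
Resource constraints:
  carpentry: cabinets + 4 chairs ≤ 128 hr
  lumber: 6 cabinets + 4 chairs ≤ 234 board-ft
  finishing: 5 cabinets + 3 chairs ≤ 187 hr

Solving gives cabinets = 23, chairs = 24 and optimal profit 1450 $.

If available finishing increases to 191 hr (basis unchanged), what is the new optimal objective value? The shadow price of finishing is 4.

Δb = 4, so new z* = 1450 + (4)·(4) = 1450 + 16 = 1466.

1466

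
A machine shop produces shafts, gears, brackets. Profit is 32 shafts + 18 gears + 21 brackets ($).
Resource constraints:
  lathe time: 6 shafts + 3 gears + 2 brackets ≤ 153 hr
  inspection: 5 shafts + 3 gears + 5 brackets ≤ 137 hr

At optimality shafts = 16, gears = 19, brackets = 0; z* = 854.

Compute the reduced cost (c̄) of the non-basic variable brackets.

Both lathe time and inspection are binding at x*.
From A_Bᵀ y = c: 6·y_lathe time + 5·y_inspection = 32; 3·y_lathe time + 3·y_inspection = 18.
Solving: y_lathe time = 2, y_inspection = 4.
Reduced cost of brackets: c₃ − yᵀa₃ = 21 − (2·2 + 4·5) = 21 − 24 = -3.

-3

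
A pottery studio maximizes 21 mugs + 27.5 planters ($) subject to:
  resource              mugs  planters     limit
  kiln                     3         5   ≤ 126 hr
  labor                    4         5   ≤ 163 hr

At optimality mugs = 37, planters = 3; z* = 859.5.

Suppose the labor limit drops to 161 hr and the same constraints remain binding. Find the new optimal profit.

Check each constraint at x*: kiln 126/126 (tight); labor 163/163 (tight).
From A_Bᵀ y = c: 3·y_kiln + 4·y_labor = 21; 5·y_kiln + 5·y_labor = 27.5.
This yields shadow prices y_kiln = 1, y_labor = 4.5.
Δz = y_labor·Δb = 4.5 × (-2) = -9, so new z* = 859.5 − 9 = 850.5.

850.5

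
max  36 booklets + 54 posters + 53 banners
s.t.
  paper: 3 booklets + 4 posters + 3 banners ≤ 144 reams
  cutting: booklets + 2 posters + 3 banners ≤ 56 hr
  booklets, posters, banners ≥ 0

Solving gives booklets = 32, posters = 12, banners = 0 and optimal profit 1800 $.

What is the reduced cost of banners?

Both paper and cutting are binding at x*.
From A_Bᵀ y = c: 3·y_paper + 1·y_cutting = 36; 4·y_paper + 2·y_cutting = 54.
→ y_paper = 9 and y_cutting = 9.
Reduced cost of banners: c₃ − yᵀa₃ = 53 − (9·3 + 9·3) = 53 − 54 = -1.

-1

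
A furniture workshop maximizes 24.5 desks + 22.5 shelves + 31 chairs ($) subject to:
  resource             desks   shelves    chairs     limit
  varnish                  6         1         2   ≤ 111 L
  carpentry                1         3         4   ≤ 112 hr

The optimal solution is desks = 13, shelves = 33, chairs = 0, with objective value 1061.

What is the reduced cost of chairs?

-1

At the optimum: varnish uses 111 of 111 (binding); carpentry uses 112 of 112 (binding).
From A_Bᵀ y = c: 6·y_varnish + 1·y_carpentry = 24.5; 1·y_varnish + 3·y_carpentry = 22.5.
→ y_varnish = 3 and y_carpentry = 6.5.
Reduced cost of chairs: c₃ − yᵀa₃ = 31 − (3·2 + 6.5·4) = 31 − 32 = -1.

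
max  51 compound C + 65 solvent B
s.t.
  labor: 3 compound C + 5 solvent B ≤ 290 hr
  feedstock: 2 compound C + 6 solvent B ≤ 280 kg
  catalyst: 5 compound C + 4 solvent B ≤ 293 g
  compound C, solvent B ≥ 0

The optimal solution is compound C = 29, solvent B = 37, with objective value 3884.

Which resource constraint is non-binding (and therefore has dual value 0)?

labor: 272/290 (slack 18)
feedstock: 280/280 (binding)
catalyst: 293/293 (binding)
By complementary slackness, a constraint with positive slack has shadow price 0 → labor.

labor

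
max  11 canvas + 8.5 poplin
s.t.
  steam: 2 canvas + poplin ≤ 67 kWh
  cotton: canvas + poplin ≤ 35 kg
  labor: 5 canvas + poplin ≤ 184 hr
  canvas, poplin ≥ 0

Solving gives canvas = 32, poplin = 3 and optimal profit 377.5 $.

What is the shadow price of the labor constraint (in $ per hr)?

0

Binding: steam and cotton. Non-binding: labor (21 unused).
By complementary slackness, y = 0 for the non-binding constraint.
The binding rows give the dual system: 2·y_steam + 1·y_cotton = 11 and 1·y_steam + 1·y_cotton = 8.5.
This yields shadow prices y_steam = 2.5, y_cotton = 6.
Shadow price of labor = 0.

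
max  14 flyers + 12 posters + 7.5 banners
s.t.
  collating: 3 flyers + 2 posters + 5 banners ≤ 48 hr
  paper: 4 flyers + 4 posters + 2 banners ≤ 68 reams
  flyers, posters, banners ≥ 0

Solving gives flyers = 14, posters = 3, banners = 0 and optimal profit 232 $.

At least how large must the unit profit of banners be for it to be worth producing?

Both collating and paper are binding at x*.
From A_Bᵀ y = c: 3·y_collating + 4·y_paper = 14; 2·y_collating + 4·y_paper = 12.
This yields shadow prices y_collating = 2, y_paper = 2.
banners enters the basis when its profit ≥ yᵀa₃ = 2·5 + 2·2 = 14.

14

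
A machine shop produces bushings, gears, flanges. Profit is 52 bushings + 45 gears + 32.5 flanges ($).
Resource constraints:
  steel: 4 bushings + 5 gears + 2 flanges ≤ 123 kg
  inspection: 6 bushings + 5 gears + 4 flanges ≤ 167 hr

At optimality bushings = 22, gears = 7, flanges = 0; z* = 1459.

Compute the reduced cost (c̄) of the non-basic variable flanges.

At the optimum: steel uses 123 of 123 (binding); inspection uses 167 of 167 (binding).
Dual feasibility on the basic columns requires 4·y_steel + 6·y_inspection = 52, 5·y_steel + 5·y_inspection = 45.
→ y_steel = 1 and y_inspection = 8.
Reduced cost of flanges: c₃ − yᵀa₃ = 32.5 − (1·2 + 8·4) = 32.5 − 34 = -1.5.

-1.5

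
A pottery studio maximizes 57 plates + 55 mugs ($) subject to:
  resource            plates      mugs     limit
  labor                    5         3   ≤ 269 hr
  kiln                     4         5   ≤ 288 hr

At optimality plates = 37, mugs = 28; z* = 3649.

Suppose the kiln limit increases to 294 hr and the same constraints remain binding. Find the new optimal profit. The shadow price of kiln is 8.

3697

Δb = 6, so new z* = 3649 + (8)·(6) = 3649 + 48 = 3697.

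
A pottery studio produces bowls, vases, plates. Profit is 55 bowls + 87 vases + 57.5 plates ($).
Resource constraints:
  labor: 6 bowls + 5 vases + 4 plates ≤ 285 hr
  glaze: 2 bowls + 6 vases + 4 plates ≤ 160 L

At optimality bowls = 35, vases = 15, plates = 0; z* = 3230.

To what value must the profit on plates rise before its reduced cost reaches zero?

62

Both labor and glaze are binding at x*.
The binding rows give the dual system: 6·y_labor + 2·y_glaze = 55 and 5·y_labor + 6·y_glaze = 87.
This yields shadow prices y_labor = 6, y_glaze = 9.5.
plates enters the basis when its profit ≥ yᵀa₃ = 6·4 + 9.5·4 = 62.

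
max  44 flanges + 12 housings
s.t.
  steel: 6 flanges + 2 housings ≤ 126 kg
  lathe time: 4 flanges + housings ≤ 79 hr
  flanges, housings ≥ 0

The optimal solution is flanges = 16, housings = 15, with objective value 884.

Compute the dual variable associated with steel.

2

Check each constraint at x*: steel 126/126 (tight); lathe time 79/79 (tight).
From A_Bᵀ y = c: 6·y_steel + 4·y_lathe time = 44; 2·y_steel + 1·y_lathe time = 12.
→ y_steel = 2 and y_lathe time = 8.
Shadow price of steel = 2.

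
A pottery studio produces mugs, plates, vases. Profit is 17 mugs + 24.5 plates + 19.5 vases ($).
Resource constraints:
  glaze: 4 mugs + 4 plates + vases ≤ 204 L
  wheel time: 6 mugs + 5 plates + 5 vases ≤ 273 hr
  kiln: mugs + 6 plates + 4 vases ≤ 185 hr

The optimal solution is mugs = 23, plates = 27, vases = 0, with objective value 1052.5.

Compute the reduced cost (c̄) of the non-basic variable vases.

Check each constraint at x*: glaze 200/204 (slack 4); wheel time 273/273 (tight); kiln 185/185 (tight).
Since glaze is not tight, its dual is 0.
The binding rows give the dual system: 6·y_wheel time + 1·y_kiln = 17 and 5·y_wheel time + 6·y_kiln = 24.5.
This yields shadow prices y_wheel time = 2.5, y_kiln = 2.
Reduced cost of vases: c₃ − yᵀa₃ = 19.5 − (2.5·5 + 2·4) = 19.5 − 20.5 = -1.

-1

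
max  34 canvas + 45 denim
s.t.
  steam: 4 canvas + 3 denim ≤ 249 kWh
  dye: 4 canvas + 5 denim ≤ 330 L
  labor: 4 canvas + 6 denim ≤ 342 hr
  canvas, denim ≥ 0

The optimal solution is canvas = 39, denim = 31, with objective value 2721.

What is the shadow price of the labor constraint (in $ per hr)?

6.5

Check each constraint at x*: steam 249/249 (tight); dye 311/330 (slack 19); labor 342/342 (tight).
Slack constraints have shadow price 0 (complementary slackness).
From A_Bᵀ y = c: 4·y_steam + 4·y_labor = 34; 3·y_steam + 6·y_labor = 45.
→ y_steam = 2 and y_labor = 6.5.
Shadow price of labor = 6.5.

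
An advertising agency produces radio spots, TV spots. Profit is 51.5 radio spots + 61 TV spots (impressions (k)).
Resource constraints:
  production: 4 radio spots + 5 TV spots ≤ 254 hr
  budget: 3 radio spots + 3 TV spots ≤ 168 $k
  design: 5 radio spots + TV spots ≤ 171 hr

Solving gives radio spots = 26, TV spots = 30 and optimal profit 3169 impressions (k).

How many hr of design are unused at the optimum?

design used = 5·26 + 1·30 = 160; slack = 171 − 160 = 11.

11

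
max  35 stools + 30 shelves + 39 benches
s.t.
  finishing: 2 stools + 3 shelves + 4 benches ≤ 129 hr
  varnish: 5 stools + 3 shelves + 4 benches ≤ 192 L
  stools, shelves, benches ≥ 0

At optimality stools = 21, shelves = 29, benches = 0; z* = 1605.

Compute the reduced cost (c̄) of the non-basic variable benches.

Check each constraint at x*: finishing 129/129 (tight); varnish 192/192 (tight).
Dual feasibility on the basic columns requires 2·y_finishing + 5·y_varnish = 35, 3·y_finishing + 3·y_varnish = 30.
→ y_finishing = 5 and y_varnish = 5.
Reduced cost of benches: c₃ − yᵀa₃ = 39 − (5·4 + 5·4) = 39 − 40 = -1.

-1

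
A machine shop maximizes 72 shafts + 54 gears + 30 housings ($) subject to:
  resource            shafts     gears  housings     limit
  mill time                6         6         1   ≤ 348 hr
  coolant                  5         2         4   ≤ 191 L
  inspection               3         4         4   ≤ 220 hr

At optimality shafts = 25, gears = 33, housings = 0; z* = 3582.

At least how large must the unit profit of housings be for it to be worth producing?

31

At the optimum: mill time uses 348 of 348 (binding); coolant uses 191 of 191 (binding); inspection uses 207 of 220 (slack = 13).
By complementary slackness, y = 0 for the non-binding constraint.
From A_Bᵀ y = c: 6·y_mill time + 5·y_coolant = 72; 6·y_mill time + 2·y_coolant = 54.
This yields shadow prices y_mill time = 7, y_coolant = 6.
housings enters the basis when its profit ≥ yᵀa₃ = 7·1 + 6·4 = 31.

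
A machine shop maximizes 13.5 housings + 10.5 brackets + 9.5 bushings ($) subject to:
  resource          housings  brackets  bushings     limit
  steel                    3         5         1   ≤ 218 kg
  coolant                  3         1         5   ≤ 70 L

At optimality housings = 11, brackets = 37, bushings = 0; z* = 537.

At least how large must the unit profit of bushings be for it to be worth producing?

Both steel and coolant are binding at x*.
The binding rows give the dual system: 3·y_steel + 3·y_coolant = 13.5 and 5·y_steel + 1·y_coolant = 10.5.
→ y_steel = 1.5 and y_coolant = 3.
bushings enters the basis when its profit ≥ yᵀa₃ = 1.5·1 + 3·5 = 16.5.

16.5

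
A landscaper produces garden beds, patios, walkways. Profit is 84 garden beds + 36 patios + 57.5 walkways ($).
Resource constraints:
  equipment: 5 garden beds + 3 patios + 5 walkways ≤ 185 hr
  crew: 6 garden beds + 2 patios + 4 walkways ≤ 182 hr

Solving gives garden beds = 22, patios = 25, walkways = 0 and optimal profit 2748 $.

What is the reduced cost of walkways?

Both equipment and crew are binding at x*.
Dual feasibility on the basic columns requires 5·y_equipment + 6·y_crew = 84, 3·y_equipment + 2·y_crew = 36.
→ y_equipment = 6 and y_crew = 9.
Reduced cost of walkways: c₃ − yᵀa₃ = 57.5 − (6·5 + 9·4) = 57.5 − 66 = -8.5.

-8.5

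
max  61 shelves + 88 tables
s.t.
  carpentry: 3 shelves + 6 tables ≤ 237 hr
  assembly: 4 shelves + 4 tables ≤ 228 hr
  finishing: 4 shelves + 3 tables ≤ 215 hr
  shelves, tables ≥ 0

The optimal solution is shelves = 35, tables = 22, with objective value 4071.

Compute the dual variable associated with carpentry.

Binding: carpentry and assembly. Non-binding: finishing (9 unused).
By complementary slackness, y = 0 for the non-binding constraint.
Dual feasibility on the basic columns requires 3·y_carpentry + 4·y_assembly = 61, 6·y_carpentry + 4·y_assembly = 88.
→ y_carpentry = 9 and y_assembly = 8.5.
Shadow price of carpentry = 9.

9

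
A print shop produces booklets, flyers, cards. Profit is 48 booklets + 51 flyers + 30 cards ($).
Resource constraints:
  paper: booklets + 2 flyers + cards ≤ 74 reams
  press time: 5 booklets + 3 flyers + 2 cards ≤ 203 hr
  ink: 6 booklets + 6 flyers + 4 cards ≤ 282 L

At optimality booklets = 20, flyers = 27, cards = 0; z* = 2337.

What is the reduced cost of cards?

Binding: paper and ink. Non-binding: press time (22 unused).
By complementary slackness, y = 0 for the non-binding constraint.
Dual feasibility on the basic columns requires 1·y_paper + 6·y_ink = 48, 2·y_paper + 6·y_ink = 51.
This yields shadow prices y_paper = 3, y_ink = 7.5.
Reduced cost of cards: c₃ − yᵀa₃ = 30 − (3·1 + 7.5·4) = 30 − 33 = -3.

-3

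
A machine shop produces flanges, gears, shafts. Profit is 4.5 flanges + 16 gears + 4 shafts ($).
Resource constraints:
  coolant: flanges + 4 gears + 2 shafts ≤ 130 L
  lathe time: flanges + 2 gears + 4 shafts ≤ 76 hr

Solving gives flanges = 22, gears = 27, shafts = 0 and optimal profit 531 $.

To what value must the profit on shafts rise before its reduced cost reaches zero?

11

At the optimum: coolant uses 130 of 130 (binding); lathe time uses 76 of 76 (binding).
From A_Bᵀ y = c: 1·y_coolant + 1·y_lathe time = 4.5; 4·y_coolant + 2·y_lathe time = 16.
Solving: y_coolant = 3.5, y_lathe time = 1.
shafts enters the basis when its profit ≥ yᵀa₃ = 3.5·2 + 1·4 = 11.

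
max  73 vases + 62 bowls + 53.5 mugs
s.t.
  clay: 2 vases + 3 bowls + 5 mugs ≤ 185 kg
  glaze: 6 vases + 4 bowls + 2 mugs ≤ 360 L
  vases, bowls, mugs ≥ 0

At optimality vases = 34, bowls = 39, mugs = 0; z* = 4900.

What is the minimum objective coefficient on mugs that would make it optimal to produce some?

At the optimum: clay uses 185 of 185 (binding); glaze uses 360 of 360 (binding).
From A_Bᵀ y = c: 2·y_clay + 6·y_glaze = 73; 3·y_clay + 4·y_glaze = 62.
→ y_clay = 8 and y_glaze = 9.5.
mugs enters the basis when its profit ≥ yᵀa₃ = 8·5 + 9.5·2 = 59.

59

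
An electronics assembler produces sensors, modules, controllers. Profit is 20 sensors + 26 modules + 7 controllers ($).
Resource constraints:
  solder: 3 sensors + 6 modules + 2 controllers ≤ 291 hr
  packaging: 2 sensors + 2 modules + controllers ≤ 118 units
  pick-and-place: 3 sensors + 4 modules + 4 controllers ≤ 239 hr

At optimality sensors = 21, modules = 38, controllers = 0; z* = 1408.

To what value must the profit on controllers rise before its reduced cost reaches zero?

11

At the optimum: solder uses 291 of 291 (binding); packaging uses 118 of 118 (binding); pick-and-place uses 215 of 239 (slack = 24).
Since pick-and-place is not tight, its dual is 0.
Dual feasibility on the basic columns requires 3·y_solder + 2·y_packaging = 20, 6·y_solder + 2·y_packaging = 26.
This yields shadow prices y_solder = 2, y_packaging = 7.
controllers enters the basis when its profit ≥ yᵀa₃ = 2·2 + 7·1 = 11.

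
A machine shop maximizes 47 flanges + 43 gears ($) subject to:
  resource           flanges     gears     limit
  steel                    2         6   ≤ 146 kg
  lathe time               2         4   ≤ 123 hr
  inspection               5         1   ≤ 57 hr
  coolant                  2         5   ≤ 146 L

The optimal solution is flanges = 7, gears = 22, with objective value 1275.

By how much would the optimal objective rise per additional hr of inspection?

At the optimum: steel uses 146 of 146 (binding); lathe time uses 102 of 123 (slack = 21); inspection uses 57 of 57 (binding); coolant uses 124 of 146 (slack = 22).
By complementary slackness, y = 0 for the non-binding constraints.
From A_Bᵀ y = c: 2·y_steel + 5·y_inspection = 47; 6·y_steel + 1·y_inspection = 43.
→ y_steel = 6 and y_inspection = 7.
Shadow price of inspection = 7.

7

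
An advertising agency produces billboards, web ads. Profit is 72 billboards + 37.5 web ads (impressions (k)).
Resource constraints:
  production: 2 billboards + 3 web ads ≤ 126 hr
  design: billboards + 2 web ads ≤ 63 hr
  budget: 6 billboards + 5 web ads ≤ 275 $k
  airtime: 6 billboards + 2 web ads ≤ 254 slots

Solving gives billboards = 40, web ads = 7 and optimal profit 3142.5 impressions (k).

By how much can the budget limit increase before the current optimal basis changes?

16.2

Binding constraints: budget, airtime. The basis is B = [[6,5],[6,2]] with det -18.
Per unit increase in budget, x* moves by d = (-0.1111, 0.3333).
The basis stays optimal until design becomes binding; allowable increase = 16.2 $k.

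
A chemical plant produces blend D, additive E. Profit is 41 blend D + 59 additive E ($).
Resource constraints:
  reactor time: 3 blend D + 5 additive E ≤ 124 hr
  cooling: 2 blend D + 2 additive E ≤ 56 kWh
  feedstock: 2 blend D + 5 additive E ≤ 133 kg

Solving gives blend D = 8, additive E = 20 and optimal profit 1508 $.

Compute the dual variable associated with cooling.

7

Check each constraint at x*: reactor time 124/124 (tight); cooling 56/56 (tight); feedstock 116/133 (slack 17).
Since feedstock is not tight, its dual is 0.
Dual feasibility on the basic columns requires 3·y_reactor time + 2·y_cooling = 41, 5·y_reactor time + 2·y_cooling = 59.
This yields shadow prices y_reactor time = 9, y_cooling = 7.
Shadow price of cooling = 7.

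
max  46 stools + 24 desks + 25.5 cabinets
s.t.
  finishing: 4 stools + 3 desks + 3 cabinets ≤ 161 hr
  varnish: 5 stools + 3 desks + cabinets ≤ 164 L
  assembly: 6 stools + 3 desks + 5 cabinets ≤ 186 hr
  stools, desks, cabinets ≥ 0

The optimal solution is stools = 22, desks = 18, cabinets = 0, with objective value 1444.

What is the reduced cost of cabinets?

-6.5

Binding: varnish and assembly. Non-binding: finishing (19 unused).
Slack constraints have shadow price 0 (complementary slackness).
From A_Bᵀ y = c: 5·y_varnish + 6·y_assembly = 46; 3·y_varnish + 3·y_assembly = 24.
→ y_varnish = 2 and y_assembly = 6.
Reduced cost of cabinets: c₃ − yᵀa₃ = 25.5 − (2·1 + 6·5) = 25.5 − 32 = -6.5.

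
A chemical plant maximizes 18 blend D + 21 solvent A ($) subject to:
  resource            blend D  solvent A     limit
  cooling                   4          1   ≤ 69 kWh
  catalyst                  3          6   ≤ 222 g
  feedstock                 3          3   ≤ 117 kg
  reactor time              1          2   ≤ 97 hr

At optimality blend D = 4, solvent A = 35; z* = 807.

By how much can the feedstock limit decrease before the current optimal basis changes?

Binding constraints: catalyst, feedstock. The basis is B = [[3,6],[3,3]] with det -9.
Per unit decrease in feedstock, x* moves by d = (-0.6667, 0.3333).
The basis stays optimal until blend D reaches 0; allowable decrease = 6 kg.

6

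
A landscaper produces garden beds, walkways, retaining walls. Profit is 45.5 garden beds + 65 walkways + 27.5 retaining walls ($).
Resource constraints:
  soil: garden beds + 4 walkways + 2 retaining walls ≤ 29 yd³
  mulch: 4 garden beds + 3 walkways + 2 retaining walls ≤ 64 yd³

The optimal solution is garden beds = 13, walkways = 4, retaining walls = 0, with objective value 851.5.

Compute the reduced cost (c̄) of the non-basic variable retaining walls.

-9.5

Both soil and mulch are binding at x*.
From A_Bᵀ y = c: 1·y_soil + 4·y_mulch = 45.5; 4·y_soil + 3·y_mulch = 65.
Solving: y_soil = 9.5, y_mulch = 9.
Reduced cost of retaining walls: c₃ − yᵀa₃ = 27.5 − (9.5·2 + 9·2) = 27.5 − 37 = -9.5.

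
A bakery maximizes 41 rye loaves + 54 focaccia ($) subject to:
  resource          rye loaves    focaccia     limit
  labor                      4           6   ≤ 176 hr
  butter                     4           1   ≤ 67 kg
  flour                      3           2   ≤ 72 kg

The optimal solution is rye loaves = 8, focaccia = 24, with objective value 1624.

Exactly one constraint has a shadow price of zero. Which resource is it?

labor: 176/176 (binding)
butter: 56/67 (slack 11)
flour: 72/72 (binding)
By complementary slackness, a constraint with positive slack has shadow price 0 → butter.

butter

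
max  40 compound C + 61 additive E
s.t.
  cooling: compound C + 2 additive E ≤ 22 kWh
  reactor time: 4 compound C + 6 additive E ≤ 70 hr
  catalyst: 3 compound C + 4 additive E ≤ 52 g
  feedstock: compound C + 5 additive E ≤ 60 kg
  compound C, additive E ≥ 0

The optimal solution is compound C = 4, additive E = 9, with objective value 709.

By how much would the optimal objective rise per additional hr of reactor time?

Check each constraint at x*: cooling 22/22 (tight); reactor time 70/70 (tight); catalyst 48/52 (slack 4); feedstock 49/60 (slack 11).
Since catalyst, feedstock are not tight, their duals are 0.
From A_Bᵀ y = c: 1·y_cooling + 4·y_reactor time = 40; 2·y_cooling + 6·y_reactor time = 61.
This yields shadow prices y_cooling = 2, y_reactor time = 9.5.
Shadow price of reactor time = 9.5.

9.5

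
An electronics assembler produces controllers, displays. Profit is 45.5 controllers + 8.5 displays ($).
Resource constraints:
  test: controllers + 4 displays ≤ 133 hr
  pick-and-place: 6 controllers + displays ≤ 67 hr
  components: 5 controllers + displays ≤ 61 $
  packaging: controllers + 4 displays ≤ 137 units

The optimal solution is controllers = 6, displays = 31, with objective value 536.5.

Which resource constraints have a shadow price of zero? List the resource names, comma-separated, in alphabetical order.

test: 130/133 (slack 3)
pick-and-place: 67/67 (binding)
components: 61/61 (binding)
packaging: 130/137 (slack 7)
By complementary slackness, a constraint with positive slack has shadow price 0 → packaging, test.

packaging, test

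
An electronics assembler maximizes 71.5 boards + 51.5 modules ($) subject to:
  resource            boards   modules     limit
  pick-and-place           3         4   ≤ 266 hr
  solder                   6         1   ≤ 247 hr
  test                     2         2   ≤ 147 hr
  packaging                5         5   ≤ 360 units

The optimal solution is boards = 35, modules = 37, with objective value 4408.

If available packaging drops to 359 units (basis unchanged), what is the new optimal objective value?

4398.5

Binding: solder and packaging. Non-binding: pick-and-place (13 unused), test (3 unused).
Slack constraints have shadow price 0 (complementary slackness).
Dual feasibility on the basic columns requires 6·y_solder + 5·y_packaging = 71.5, 1·y_solder + 5·y_packaging = 51.5.
This yields shadow prices y_solder = 4, y_packaging = 9.5.
Δz = y_packaging·Δb = 9.5 × (-1) = -9.5, so new z* = 4408 − 9.5 = 4398.5.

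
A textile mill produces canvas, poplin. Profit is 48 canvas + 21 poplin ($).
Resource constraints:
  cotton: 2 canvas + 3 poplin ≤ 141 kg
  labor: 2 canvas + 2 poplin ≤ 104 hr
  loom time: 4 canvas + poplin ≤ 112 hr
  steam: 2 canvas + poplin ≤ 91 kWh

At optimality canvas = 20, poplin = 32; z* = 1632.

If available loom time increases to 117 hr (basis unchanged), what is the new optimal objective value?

Binding: labor and loom time. Non-binding: cotton (5 unused), steam (19 unused).
By complementary slackness, y = 0 for the non-binding constraints.
The binding rows give the dual system: 2·y_labor + 4·y_loom time = 48 and 2·y_labor + 1·y_loom time = 21.
→ y_labor = 6 and y_loom time = 9.
Δz = y_loom time·Δb = 9 × (5) = 45, so new z* = 1632 + 45 = 1677.

1677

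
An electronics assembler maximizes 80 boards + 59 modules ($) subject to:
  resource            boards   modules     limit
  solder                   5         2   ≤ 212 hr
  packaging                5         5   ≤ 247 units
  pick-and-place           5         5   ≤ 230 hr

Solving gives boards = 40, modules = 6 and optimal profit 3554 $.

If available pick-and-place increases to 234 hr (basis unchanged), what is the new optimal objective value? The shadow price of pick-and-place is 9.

Δb = 4, so new z* = 3554 + (9)·(4) = 3554 + 36 = 3590.

3590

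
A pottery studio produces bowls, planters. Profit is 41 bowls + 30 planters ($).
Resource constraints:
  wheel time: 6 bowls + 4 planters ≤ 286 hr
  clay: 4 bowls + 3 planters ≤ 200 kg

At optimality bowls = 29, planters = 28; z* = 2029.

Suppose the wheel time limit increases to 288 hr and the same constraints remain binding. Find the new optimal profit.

2032

Check each constraint at x*: wheel time 286/286 (tight); clay 200/200 (tight).
Dual feasibility on the basic columns requires 6·y_wheel time + 4·y_clay = 41, 4·y_wheel time + 3·y_clay = 30.
This yields shadow prices y_wheel time = 1.5, y_clay = 8.
Δz = y_wheel time·Δb = 1.5 × (2) = 3, so new z* = 2029 + 3 = 2032.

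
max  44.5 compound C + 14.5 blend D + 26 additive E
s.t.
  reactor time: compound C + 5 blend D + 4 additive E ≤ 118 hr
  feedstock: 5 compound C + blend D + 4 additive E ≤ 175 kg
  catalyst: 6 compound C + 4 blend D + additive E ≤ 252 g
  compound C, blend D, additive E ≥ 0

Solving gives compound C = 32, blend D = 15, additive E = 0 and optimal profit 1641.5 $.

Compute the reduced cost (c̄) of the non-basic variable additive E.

-2

At the optimum: reactor time uses 107 of 118 (slack = 11); feedstock uses 175 of 175 (binding); catalyst uses 252 of 252 (binding).
Slack constraints have shadow price 0 (complementary slackness).
From A_Bᵀ y = c: 5·y_feedstock + 6·y_catalyst = 44.5; 1·y_feedstock + 4·y_catalyst = 14.5.
→ y_feedstock = 6.5 and y_catalyst = 2.
Reduced cost of additive E: c₃ − yᵀa₃ = 26 − (6.5·4 + 2·1) = 26 − 28 = -2.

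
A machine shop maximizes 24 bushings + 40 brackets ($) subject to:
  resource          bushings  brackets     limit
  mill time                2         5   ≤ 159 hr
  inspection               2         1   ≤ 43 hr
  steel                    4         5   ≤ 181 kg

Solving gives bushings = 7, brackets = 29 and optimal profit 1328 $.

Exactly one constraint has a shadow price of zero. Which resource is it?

mill time: 159/159 (binding)
inspection: 43/43 (binding)
steel: 173/181 (slack 8)
By complementary slackness, a constraint with positive slack has shadow price 0 → steel.

steel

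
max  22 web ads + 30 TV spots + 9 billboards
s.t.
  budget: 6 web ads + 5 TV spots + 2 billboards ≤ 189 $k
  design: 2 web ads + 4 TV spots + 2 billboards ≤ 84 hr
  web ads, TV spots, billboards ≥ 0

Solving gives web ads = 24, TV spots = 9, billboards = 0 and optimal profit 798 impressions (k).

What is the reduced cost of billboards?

-5

At the optimum: budget uses 189 of 189 (binding); design uses 84 of 84 (binding).
From A_Bᵀ y = c: 6·y_budget + 2·y_design = 22; 5·y_budget + 4·y_design = 30.
→ y_budget = 2 and y_design = 5.
Reduced cost of billboards: c₃ − yᵀa₃ = 9 − (2·2 + 5·2) = 9 − 14 = -5.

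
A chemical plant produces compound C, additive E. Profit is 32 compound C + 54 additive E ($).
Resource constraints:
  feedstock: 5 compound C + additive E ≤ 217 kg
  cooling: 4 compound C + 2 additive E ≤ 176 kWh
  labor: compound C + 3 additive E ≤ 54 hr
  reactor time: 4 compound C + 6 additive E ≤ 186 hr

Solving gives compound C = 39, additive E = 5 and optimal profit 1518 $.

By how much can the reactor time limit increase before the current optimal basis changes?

Binding constraints: labor, reactor time. The basis is B = [[1,3],[4,6]] with det -6.
Per unit increase in reactor time, x* moves by d = (0.5, -0.1667).
The basis stays optimal until cooling becomes binding; allowable increase = 6 hr.

6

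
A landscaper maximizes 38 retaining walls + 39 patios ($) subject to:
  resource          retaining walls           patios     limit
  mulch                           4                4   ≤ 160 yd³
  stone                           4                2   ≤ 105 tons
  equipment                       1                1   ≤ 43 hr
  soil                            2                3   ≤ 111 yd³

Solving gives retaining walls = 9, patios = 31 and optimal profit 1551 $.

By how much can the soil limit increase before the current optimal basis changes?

Binding constraints: mulch, soil. The basis is B = [[4,4],[2,3]] with det 4.
Per unit increase in soil, x* moves by d = (-1, 1).
The basis stays optimal until retaining walls reaches 0; allowable increase = 9 yd³.

9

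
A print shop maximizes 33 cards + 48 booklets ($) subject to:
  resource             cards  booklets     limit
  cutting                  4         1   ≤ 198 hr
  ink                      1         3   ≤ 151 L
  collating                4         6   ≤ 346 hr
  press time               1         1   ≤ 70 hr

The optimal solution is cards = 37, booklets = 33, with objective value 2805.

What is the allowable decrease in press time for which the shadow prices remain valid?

Binding constraints: collating, press time. The basis is B = [[4,6],[1,1]] with det -2.
Per unit decrease in press time, x* moves by d = (-3, 2).
The basis stays optimal until ink becomes binding; allowable decrease = 5 hr.

5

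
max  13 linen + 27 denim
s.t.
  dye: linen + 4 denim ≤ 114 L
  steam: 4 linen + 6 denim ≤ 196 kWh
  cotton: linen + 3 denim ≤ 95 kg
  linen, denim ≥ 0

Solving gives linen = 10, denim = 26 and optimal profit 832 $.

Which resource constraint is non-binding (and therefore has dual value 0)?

cotton

dye: 114/114 (binding)
steam: 196/196 (binding)
cotton: 88/95 (slack 7)
By complementary slackness, a constraint with positive slack has shadow price 0 → cotton.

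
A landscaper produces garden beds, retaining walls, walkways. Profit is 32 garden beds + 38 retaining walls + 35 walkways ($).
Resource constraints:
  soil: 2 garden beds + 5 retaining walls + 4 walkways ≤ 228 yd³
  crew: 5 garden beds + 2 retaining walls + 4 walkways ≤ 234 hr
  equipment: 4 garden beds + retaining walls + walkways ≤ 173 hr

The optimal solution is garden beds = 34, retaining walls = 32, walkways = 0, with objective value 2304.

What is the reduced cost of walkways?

Check each constraint at x*: soil 228/228 (tight); crew 234/234 (tight); equipment 168/173 (slack 5).
Slack constraints have shadow price 0 (complementary slackness).
Dual feasibility on the basic columns requires 2·y_soil + 5·y_crew = 32, 5·y_soil + 2·y_crew = 38.
→ y_soil = 6 and y_crew = 4.
Reduced cost of walkways: c₃ − yᵀa₃ = 35 − (6·4 + 4·4) = 35 − 40 = -5.

-5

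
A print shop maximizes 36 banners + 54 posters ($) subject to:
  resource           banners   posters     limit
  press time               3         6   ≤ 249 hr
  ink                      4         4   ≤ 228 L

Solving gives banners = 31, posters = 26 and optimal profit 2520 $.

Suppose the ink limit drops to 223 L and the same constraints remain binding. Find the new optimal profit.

Check each constraint at x*: press time 249/249 (tight); ink 228/228 (tight).
Dual feasibility on the basic columns requires 3·y_press time + 4·y_ink = 36, 6·y_press time + 4·y_ink = 54.
Solving: y_press time = 6, y_ink = 4.5.
Δz = y_ink·Δb = 4.5 × (-5) = -22.5, so new z* = 2520 − 22.5 = 2497.5.

2497.5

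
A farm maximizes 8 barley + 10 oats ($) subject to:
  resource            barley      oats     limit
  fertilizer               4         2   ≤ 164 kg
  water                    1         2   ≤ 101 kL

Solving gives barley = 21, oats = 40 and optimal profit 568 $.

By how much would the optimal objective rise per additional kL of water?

At the optimum: fertilizer uses 164 of 164 (binding); water uses 101 of 101 (binding).
The binding rows give the dual system: 4·y_fertilizer + 1·y_water = 8 and 2·y_fertilizer + 2·y_water = 10.
This yields shadow prices y_fertilizer = 1, y_water = 4.
Shadow price of water = 4.

4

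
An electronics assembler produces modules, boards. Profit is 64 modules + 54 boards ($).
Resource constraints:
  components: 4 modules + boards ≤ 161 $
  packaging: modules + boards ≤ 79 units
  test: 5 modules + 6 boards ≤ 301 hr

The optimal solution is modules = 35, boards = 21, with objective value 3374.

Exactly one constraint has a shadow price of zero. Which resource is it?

packaging

components: 161/161 (binding)
packaging: 56/79 (slack 23)
test: 301/301 (binding)
By complementary slackness, a constraint with positive slack has shadow price 0 → packaging.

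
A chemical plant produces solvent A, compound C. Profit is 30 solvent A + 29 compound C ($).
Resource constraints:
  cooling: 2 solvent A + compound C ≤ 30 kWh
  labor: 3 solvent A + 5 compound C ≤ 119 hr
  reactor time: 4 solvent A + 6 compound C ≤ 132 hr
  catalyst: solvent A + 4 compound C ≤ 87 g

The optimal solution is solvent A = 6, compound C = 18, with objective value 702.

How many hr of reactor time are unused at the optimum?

0

reactor time used = 4·6 + 6·18 = 132; slack = 132 − 132 = 0.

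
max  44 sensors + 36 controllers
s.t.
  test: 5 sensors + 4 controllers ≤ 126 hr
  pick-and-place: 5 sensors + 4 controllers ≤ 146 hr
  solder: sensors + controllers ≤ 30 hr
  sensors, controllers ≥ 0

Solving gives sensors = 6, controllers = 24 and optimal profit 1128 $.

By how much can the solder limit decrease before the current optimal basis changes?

Binding constraints: test, solder. The basis is B = [[5,4],[1,1]] with det 1.
Per unit decrease in solder, x* moves by d = (4, -5).
The basis stays optimal until controllers reaches 0; allowable decrease = 4.8 hr.

4.8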